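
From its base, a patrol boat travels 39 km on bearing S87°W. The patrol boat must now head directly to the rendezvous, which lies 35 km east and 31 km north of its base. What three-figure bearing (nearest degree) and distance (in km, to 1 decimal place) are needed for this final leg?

066°, 81.0 km

Leg 1 (S87°W, 39 km): east 39 sin 267° = -38.95, north 39 cos 267° = -2.04
Current position: (-38.95, -2.04). Target: (35, 31). Remaining: Δeast = 73.95, Δnorth = 33.04.
Bearing = atan2(73.95, 33.04) mod 360° = 65.92°; distance = √((73.95)² + (33.04)²) = 80.993 km.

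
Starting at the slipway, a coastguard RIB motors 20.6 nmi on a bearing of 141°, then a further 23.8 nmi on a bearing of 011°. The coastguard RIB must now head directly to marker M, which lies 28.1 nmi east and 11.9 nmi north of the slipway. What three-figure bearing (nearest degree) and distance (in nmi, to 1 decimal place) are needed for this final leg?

067°, 11.5 nmi

Leg 1 (141°, 20.6 nmi): east 20.6 sin 141° = 12.96, north 20.6 cos 141° = -16.01
Leg 2 (011°, 23.8 nmi): east 23.8 sin 11° = 4.54, north 23.8 cos 11° = 23.36
Current position: (17.51, 7.35). Target: (28.1, 11.9). Remaining: Δeast = 10.59, Δnorth = 4.55.
Bearing = atan2(10.59, 4.55) mod 360° = 66.77°; distance = √((10.59)² + (4.55)²) = 11.529 nmi.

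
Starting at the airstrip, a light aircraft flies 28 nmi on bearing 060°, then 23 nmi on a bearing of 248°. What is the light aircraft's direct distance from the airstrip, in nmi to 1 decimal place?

6.1 nmi

Leg 1 (060°, 28 nmi): east 28 sin 60° = 24.25, north 28 cos 60° = 14.00
Leg 2 (248°, 23 nmi): east 23 sin 248° = -21.33, north 23 cos 248° = -8.62
Net: 2.92 east, 5.38 north. Distance = √((2.92)² + (5.38)²) = 6.127 nmi.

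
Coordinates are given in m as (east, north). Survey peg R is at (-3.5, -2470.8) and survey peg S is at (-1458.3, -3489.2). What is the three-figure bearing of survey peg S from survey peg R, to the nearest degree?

Δeast = -1458.3 − -3.5 = -1454.80; Δnorth = -3489.2 − -2470.8 = -1018.40.
Bearing = atan2(Δeast, Δnorth) mod 360° = 235.01° ≈ 235°.

235°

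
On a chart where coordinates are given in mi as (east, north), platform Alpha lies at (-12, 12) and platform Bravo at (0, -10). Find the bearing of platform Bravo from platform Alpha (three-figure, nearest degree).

151°

Δeast = 0 − -12 = 12.00; Δnorth = -10 − 12 = -22.00.
Bearing = atan2(Δeast, Δnorth) mod 360° = 151.39° ≈ 151°.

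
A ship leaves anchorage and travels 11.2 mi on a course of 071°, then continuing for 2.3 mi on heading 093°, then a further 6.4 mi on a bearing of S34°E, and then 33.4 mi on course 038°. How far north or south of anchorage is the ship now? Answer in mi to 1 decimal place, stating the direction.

24.5 mi north

Leg 1 (071°, 11.2 mi): east 11.2 sin 71° = 10.59, north 11.2 cos 71° = 3.65
Leg 2 (093°, 2.3 mi): east 2.3 sin 93° = 2.30, north 2.3 cos 93° = -0.12
Leg 3 (S34°E, 6.4 mi): east 6.4 sin 146° = 3.58, north 6.4 cos 146° = -5.31
Leg 4 (038°, 33.4 mi): east 33.4 sin 38° = 20.56, north 33.4 cos 38° = 26.32
Net north component: 24.54 mi.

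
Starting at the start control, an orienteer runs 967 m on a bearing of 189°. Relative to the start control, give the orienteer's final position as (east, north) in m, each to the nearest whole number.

(-151, -955)

Leg 1 (189°, 967 m): east 967 sin 189° = -151.27, north 967 cos 189° = -955.09
Summing: -151.27 m east, -955.09 m north → (-151, -955).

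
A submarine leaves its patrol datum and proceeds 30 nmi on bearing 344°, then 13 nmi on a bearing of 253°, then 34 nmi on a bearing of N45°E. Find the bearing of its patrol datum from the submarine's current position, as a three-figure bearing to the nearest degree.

Leg 1 (344°, 30 nmi): east 30 sin 344° = -8.27, north 30 cos 344° = 28.84
Leg 2 (253°, 13 nmi): east 13 sin 253° = -12.43, north 13 cos 253° = -3.80
Leg 3 (N45°E, 34 nmi): east 34 sin 45° = 24.04, north 34 cos 45° = 24.04
Net displacement: 3.34 east, 49.08 north. Direction back to start is (-3.34, -49.08): bearing = atan2(-3.34, -49.08) mod 360° = 183.89° ≈ 184°.

184°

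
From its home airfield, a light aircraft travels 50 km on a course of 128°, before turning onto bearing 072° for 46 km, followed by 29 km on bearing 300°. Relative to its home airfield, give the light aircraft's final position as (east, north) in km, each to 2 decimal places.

Leg 1 (128°, 50 km): east 50 sin 128° = 39.40, north 50 cos 128° = -30.78
Leg 2 (072°, 46 km): east 46 sin 72° = 43.75, north 46 cos 72° = 14.21
Leg 3 (300°, 29 km): east 29 sin 300° = -25.11, north 29 cos 300° = 14.50
Summing: 58.03 km east, -2.07 km north → (58.03, -2.07).

(58.03, -2.07)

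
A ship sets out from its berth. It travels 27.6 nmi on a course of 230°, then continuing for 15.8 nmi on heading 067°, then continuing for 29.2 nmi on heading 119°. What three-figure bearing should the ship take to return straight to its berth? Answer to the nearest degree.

Leg 1 (230°, 27.6 nmi): east 27.6 sin 230° = -21.14, north 27.6 cos 230° = -17.74
Leg 2 (067°, 15.8 nmi): east 15.8 sin 67° = 14.54, north 15.8 cos 67° = 6.17
Leg 3 (119°, 29.2 nmi): east 29.2 sin 119° = 25.54, north 29.2 cos 119° = -14.16
Net displacement: 18.94 east, -25.72 north. Direction back to start is (-18.94, 25.72): bearing = atan2(-18.94, 25.72) mod 360° = 323.64° ≈ 324°.

324°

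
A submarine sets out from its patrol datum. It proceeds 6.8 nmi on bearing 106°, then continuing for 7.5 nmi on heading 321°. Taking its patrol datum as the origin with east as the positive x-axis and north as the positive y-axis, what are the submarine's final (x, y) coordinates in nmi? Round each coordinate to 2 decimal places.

Leg 1 (106°, 6.8 nmi): east 6.8 sin 106° = 6.54, north 6.8 cos 106° = -1.87
Leg 2 (321°, 7.5 nmi): east 7.5 sin 321° = -4.72, north 7.5 cos 321° = 5.83
Summing: 1.82 nmi east, 3.95 nmi north → (1.82, 3.95).

(1.82, 3.95)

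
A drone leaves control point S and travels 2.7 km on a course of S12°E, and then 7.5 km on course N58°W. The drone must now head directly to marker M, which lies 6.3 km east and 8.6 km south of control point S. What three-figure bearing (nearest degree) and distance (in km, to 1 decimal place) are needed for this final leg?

Leg 1 (S12°E, 2.7 km): east 2.7 sin 168° = 0.56, north 2.7 cos 168° = -2.64
Leg 2 (N58°W, 7.5 km): east 7.5 sin 302° = -6.36, north 7.5 cos 302° = 3.97
Current position: (-5.80, 1.33). Target: (6.3, -8.6). Remaining: Δeast = 12.10, Δnorth = -9.93.
Bearing = atan2(12.10, -9.93) mod 360° = 129.39°; distance = √((12.10)² + (-9.93)²) = 15.654 km.

129°, 15.7 km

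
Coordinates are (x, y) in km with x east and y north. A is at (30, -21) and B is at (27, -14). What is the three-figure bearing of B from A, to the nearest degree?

Δeast = 27 − 30 = -3.00; Δnorth = -14 − -21 = 7.00.
Bearing = atan2(Δeast, Δnorth) mod 360° = 336.80° ≈ 337°.

337°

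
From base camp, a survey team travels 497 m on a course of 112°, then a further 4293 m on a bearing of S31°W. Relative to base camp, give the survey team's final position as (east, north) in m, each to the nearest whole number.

Leg 1 (112°, 497 m): east 497 sin 112° = 460.81, north 497 cos 112° = -186.18
Leg 2 (S31°W, 4293 m): east 4293 sin 211° = -2211.06, north 4293 cos 211° = -3679.82
Summing: -1750.25 m east, -3866.00 m north → (-1750, -3866).

(-1750, -3866)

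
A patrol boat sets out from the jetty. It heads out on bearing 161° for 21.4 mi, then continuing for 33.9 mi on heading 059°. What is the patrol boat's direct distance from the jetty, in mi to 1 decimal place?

Leg 1 (161°, 21.4 mi): east 21.4 sin 161° = 6.97, north 21.4 cos 161° = -20.23
Leg 2 (059°, 33.9 mi): east 33.9 sin 59° = 29.06, north 33.9 cos 59° = 17.46
Net: 36.03 east, -2.77 north. Distance = √((36.03)² + (-2.77)²) = 36.132 mi.

36.1 mi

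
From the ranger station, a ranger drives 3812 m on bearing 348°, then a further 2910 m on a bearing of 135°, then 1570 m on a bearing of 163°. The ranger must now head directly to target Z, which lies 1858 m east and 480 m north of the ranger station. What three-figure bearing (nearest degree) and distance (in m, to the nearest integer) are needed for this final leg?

Leg 1 (348°, 3812 m): east 3812 sin 348° = -792.56, north 3812 cos 348° = 3728.70
Leg 2 (135°, 2910 m): east 2910 sin 135° = 2057.68, north 2910 cos 135° = -2057.68
Leg 3 (163°, 1570 m): east 1570 sin 163° = 459.02, north 1570 cos 163° = -1501.40
Current position: (1724.14, 169.62). Target: (1858, 480). Remaining: Δeast = 133.86, Δnorth = 310.38.
Bearing = atan2(133.86, 310.38) mod 360° = 23.33°; distance = √((133.86)² + (310.38)²) = 338.014 m.

023°, 338 m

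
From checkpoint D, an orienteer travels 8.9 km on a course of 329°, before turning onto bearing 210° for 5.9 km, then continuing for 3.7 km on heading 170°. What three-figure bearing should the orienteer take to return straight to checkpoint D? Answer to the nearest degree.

081°

Leg 1 (329°, 8.9 km): east 8.9 sin 329° = -4.58, north 8.9 cos 329° = 7.63
Leg 2 (210°, 5.9 km): east 5.9 sin 210° = -2.95, north 5.9 cos 210° = -5.11
Leg 3 (170°, 3.7 km): east 3.7 sin 170° = 0.64, north 3.7 cos 170° = -3.64
Net displacement: -6.89 east, -1.12 north. Direction back to start is (6.89, 1.12): bearing = atan2(6.89, 1.12) mod 360° = 80.73° ≈ 081°.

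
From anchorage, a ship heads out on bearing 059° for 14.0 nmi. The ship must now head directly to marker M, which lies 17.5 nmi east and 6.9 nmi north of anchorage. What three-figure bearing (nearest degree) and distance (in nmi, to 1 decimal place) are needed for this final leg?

093°, 5.5 nmi

Leg 1 (059°, 14.0 nmi): east 14.0 sin 59° = 12.00, north 14.0 cos 59° = 7.21
Current position: (12.00, 7.21). Target: (17.5, 6.9). Remaining: Δeast = 5.50, Δnorth = -0.31.
Bearing = atan2(5.50, -0.31) mod 360° = 93.23°; distance = √((5.50)² + (-0.31)²) = 5.508 nmi.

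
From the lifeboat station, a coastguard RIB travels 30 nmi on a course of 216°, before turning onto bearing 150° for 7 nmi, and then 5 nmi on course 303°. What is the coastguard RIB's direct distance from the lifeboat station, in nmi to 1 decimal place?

33.1 nmi

Leg 1 (216°, 30 nmi): east 30 sin 216° = -17.63, north 30 cos 216° = -24.27
Leg 2 (150°, 7 nmi): east 7 sin 150° = 3.50, north 7 cos 150° = -6.06
Leg 3 (303°, 5 nmi): east 5 sin 303° = -4.19, north 5 cos 303° = 2.72
Net: -18.33 east, -27.61 north. Distance = √((-18.33)² + (-27.61)²) = 33.138 nmi.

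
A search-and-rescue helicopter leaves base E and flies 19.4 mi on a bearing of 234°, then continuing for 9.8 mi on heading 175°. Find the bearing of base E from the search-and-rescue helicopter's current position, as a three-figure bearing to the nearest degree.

Leg 1 (234°, 19.4 mi): east 19.4 sin 234° = -15.69, north 19.4 cos 234° = -11.40
Leg 2 (175°, 9.8 mi): east 9.8 sin 175° = 0.85, north 9.8 cos 175° = -9.76
Net displacement: -14.84 east, -21.17 north. Direction back to start is (14.84, 21.17): bearing = atan2(14.84, 21.17) mod 360° = 35.04° ≈ 035°.

035°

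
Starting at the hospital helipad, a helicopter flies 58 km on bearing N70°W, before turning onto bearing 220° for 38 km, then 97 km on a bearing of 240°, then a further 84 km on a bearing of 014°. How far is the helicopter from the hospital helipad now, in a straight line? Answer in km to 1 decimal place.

Leg 1 (N70°W, 58 km): east 58 sin 290° = -54.50, north 58 cos 290° = 19.84
Leg 2 (220°, 38 km): east 38 sin 220° = -24.43, north 38 cos 220° = -29.11
Leg 3 (240°, 97 km): east 97 sin 240° = -84.00, north 97 cos 240° = -48.50
Leg 4 (014°, 84 km): east 84 sin 14° = 20.32, north 84 cos 14° = 81.50
Net: -142.61 east, 23.73 north. Distance = √((-142.61)² + (23.73)²) = 144.572 km.

144.6 km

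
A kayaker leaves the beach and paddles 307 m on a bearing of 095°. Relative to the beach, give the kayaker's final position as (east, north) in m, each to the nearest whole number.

(306, -27)

Leg 1 (095°, 307 m): east 307 sin 95° = 305.83, north 307 cos 95° = -26.76
Summing: 305.83 m east, -26.76 m north → (306, -27).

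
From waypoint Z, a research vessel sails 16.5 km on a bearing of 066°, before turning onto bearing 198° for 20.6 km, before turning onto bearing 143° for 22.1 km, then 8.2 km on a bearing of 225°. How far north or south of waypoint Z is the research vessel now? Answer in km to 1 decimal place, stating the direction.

Leg 1 (066°, 16.5 km): east 16.5 sin 66° = 15.07, north 16.5 cos 66° = 6.71
Leg 2 (198°, 20.6 km): east 20.6 sin 198° = -6.37, north 20.6 cos 198° = -19.59
Leg 3 (143°, 22.1 km): east 22.1 sin 143° = 13.30, north 22.1 cos 143° = -17.65
Leg 4 (225°, 8.2 km): east 8.2 sin 225° = -5.80, north 8.2 cos 225° = -5.80
Net north component: -36.33 km.

36.3 km south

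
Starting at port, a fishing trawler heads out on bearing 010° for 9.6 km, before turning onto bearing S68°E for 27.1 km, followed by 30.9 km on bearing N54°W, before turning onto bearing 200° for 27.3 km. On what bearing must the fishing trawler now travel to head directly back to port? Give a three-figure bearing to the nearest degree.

Leg 1 (010°, 9.6 km): east 9.6 sin 10° = 1.67, north 9.6 cos 10° = 9.45
Leg 2 (S68°E, 27.1 km): east 27.1 sin 112° = 25.13, north 27.1 cos 112° = -10.15
Leg 3 (N54°W, 30.9 km): east 30.9 sin 306° = -25.00, north 30.9 cos 306° = 18.16
Leg 4 (200°, 27.3 km): east 27.3 sin 200° = -9.34, north 27.3 cos 200° = -25.65
Net displacement: -7.54 east, -8.19 north. Direction back to start is (7.54, 8.19): bearing = atan2(7.54, 8.19) mod 360° = 42.65° ≈ 043°.

043°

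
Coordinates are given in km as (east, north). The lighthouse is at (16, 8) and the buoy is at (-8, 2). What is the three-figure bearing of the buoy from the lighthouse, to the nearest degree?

256°

Δeast = -8 − 16 = -24.00; Δnorth = 2 − 8 = -6.00.
Bearing = atan2(Δeast, Δnorth) mod 360° = 255.96° ≈ 256°.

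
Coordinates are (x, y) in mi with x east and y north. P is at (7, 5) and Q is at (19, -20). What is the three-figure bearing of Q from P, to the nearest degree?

154°

Δeast = 19 − 7 = 12.00; Δnorth = -20 − 5 = -25.00.
Bearing = atan2(Δeast, Δnorth) mod 360° = 154.36° ≈ 154°.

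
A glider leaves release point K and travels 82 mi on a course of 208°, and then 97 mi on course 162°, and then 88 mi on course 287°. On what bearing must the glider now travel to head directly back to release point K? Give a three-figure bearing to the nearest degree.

Leg 1 (208°, 82 mi): east 82 sin 208° = -38.50, north 82 cos 208° = -72.40
Leg 2 (162°, 97 mi): east 97 sin 162° = 29.97, north 97 cos 162° = -92.25
Leg 3 (287°, 88 mi): east 88 sin 287° = -84.15, north 88 cos 287° = 25.73
Net displacement: -92.68 east, -138.93 north. Direction back to start is (92.68, 138.93): bearing = atan2(92.68, 138.93) mod 360° = 33.71° ≈ 034°.

034°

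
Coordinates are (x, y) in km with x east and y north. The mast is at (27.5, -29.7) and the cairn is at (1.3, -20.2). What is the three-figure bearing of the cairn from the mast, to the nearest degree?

290°

Δeast = 1.3 − 27.5 = -26.20; Δnorth = -20.2 − -29.7 = 9.50.
Bearing = atan2(Δeast, Δnorth) mod 360° = 289.93° ≈ 290°.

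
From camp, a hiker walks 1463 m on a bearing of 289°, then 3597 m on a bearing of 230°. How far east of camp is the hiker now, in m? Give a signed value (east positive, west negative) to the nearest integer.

-4139 m

Leg 1 (289°, 1463 m): east 1463 sin 289° = -1383.29, north 1463 cos 289° = 476.31
Leg 2 (230°, 3597 m): east 3597 sin 230° = -2755.46, north 3597 cos 230° = -2312.11
Net east component: -4138.76 m.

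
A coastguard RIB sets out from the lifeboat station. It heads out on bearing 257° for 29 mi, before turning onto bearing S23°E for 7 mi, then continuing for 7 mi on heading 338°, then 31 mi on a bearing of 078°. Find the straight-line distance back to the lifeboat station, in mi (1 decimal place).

Leg 1 (257°, 29 mi): east 29 sin 257° = -28.26, north 29 cos 257° = -6.52
Leg 2 (S23°E, 7 mi): east 7 sin 157° = 2.74, north 7 cos 157° = -6.44
Leg 3 (338°, 7 mi): east 7 sin 338° = -2.62, north 7 cos 338° = 6.49
Leg 4 (078°, 31 mi): east 31 sin 78° = 30.32, north 31 cos 78° = 6.45
Net: 2.18 east, -0.03 north. Distance = √((2.18)² + (-0.03)²) = 2.179 mi.

2.2 mi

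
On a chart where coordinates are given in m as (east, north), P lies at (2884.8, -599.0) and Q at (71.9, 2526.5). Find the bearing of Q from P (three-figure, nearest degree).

Δeast = 71.9 − 2884.8 = -2812.90; Δnorth = 2526.5 − -599.0 = 3125.50.
Bearing = atan2(Δeast, Δnorth) mod 360° = 318.01° ≈ 318°.

318°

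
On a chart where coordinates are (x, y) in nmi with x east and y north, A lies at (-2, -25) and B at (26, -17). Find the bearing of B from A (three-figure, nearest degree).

Δeast = 26 − -2 = 28.00; Δnorth = -17 − -25 = 8.00.
Bearing = atan2(Δeast, Δnorth) mod 360° = 74.05° ≈ 074°.

074°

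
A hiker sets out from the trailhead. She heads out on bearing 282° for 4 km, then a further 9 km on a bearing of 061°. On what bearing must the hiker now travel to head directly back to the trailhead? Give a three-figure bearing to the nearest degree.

Leg 1 (282°, 4 km): east 4 sin 282° = -3.91, north 4 cos 282° = 0.83
Leg 2 (061°, 9 km): east 9 sin 61° = 7.87, north 9 cos 61° = 4.36
Net displacement: 3.96 east, 5.19 north. Direction back to start is (-3.96, -5.19): bearing = atan2(-3.96, -5.19) mod 360° = 217.31° ≈ 217°.

217°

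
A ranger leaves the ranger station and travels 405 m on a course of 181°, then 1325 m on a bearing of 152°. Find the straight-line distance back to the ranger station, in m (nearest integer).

1691 m

Leg 1 (181°, 405 m): east 405 sin 181° = -7.07, north 405 cos 181° = -404.94
Leg 2 (152°, 1325 m): east 1325 sin 152° = 622.05, north 1325 cos 152° = -1169.91
Net: 614.98 east, -1574.84 north. Distance = √((614.98)² + (-1574.84)²) = 1690.661 m.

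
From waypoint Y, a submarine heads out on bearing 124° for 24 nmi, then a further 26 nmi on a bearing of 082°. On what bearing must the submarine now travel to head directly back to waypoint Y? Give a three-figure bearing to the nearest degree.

282°

Leg 1 (124°, 24 nmi): east 24 sin 124° = 19.90, north 24 cos 124° = -13.42
Leg 2 (082°, 26 nmi): east 26 sin 82° = 25.75, north 26 cos 82° = 3.62
Net displacement: 45.64 east, -9.80 north. Direction back to start is (-45.64, 9.80): bearing = atan2(-45.64, 9.80) mod 360° = 282.12° ≈ 282°.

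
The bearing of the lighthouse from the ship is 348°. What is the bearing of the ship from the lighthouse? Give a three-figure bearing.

168°

Back-bearing = 348° − 180° = 168°.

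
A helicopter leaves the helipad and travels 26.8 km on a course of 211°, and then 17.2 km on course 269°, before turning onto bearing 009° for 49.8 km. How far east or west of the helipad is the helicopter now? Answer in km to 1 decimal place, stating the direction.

Leg 1 (211°, 26.8 km): east 26.8 sin 211° = -13.80, north 26.8 cos 211° = -22.97
Leg 2 (269°, 17.2 km): east 17.2 sin 269° = -17.20, north 17.2 cos 269° = -0.30
Leg 3 (009°, 49.8 km): east 49.8 sin 9° = 7.79, north 49.8 cos 9° = 49.19
Net east component: -23.21 km.

23.2 km west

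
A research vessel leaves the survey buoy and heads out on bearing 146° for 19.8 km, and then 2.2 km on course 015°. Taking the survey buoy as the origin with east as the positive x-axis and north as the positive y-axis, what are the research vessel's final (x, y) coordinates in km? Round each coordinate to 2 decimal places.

(11.64, -14.29)

Leg 1 (146°, 19.8 km): east 19.8 sin 146° = 11.07, north 19.8 cos 146° = -16.41
Leg 2 (015°, 2.2 km): east 2.2 sin 15° = 0.57, north 2.2 cos 15° = 2.13
Summing: 11.64 km east, -14.29 km north → (11.64, -14.29).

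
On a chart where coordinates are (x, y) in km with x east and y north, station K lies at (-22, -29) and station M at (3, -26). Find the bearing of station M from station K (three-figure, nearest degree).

Δeast = 3 − -22 = 25.00; Δnorth = -26 − -29 = 3.00.
Bearing = atan2(Δeast, Δnorth) mod 360° = 83.16° ≈ 083°.

083°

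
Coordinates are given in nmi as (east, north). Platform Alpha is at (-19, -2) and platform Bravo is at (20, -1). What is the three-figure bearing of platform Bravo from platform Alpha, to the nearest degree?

Δeast = 20 − -19 = 39.00; Δnorth = -1 − -2 = 1.00.
Bearing = atan2(Δeast, Δnorth) mod 360° = 88.53° ≈ 089°.

089°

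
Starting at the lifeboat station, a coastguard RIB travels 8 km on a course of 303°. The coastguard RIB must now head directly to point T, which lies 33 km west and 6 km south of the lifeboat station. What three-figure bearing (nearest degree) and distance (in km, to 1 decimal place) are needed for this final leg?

Leg 1 (303°, 8 km): east 8 sin 303° = -6.71, north 8 cos 303° = 4.36
Current position: (-6.71, 4.36). Target: (-33, -6). Remaining: Δeast = -26.29, Δnorth = -10.36.
Bearing = atan2(-26.29, -10.36) mod 360° = 248.50°; distance = √((-26.29)² + (-10.36)²) = 28.257 km.

248°, 28.3 km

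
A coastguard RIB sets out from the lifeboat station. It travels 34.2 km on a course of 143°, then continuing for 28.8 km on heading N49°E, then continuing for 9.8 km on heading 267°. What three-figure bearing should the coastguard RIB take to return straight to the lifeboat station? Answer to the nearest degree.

Leg 1 (143°, 34.2 km): east 34.2 sin 143° = 20.58, north 34.2 cos 143° = -27.31
Leg 2 (N49°E, 28.8 km): east 28.8 sin 49° = 21.74, north 28.8 cos 49° = 18.89
Leg 3 (267°, 9.8 km): east 9.8 sin 267° = -9.79, north 9.8 cos 267° = -0.51
Net displacement: 32.53 east, -8.93 north. Direction back to start is (-32.53, 8.93): bearing = atan2(-32.53, 8.93) mod 360° = 285.35° ≈ 285°.

285°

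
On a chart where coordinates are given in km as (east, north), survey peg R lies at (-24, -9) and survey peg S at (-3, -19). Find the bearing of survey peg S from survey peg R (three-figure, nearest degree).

Δeast = -3 − -24 = 21.00; Δnorth = -19 − -9 = -10.00.
Bearing = atan2(Δeast, Δnorth) mod 360° = 115.46° ≈ 115°.

115°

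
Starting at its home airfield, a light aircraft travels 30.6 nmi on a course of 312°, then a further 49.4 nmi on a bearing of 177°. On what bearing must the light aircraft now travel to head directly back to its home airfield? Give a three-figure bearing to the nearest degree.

035°

Leg 1 (312°, 30.6 nmi): east 30.6 sin 312° = -22.74, north 30.6 cos 312° = 20.48
Leg 2 (177°, 49.4 nmi): east 49.4 sin 177° = 2.59, north 49.4 cos 177° = -49.33
Net displacement: -20.15 east, -28.86 north. Direction back to start is (20.15, 28.86): bearing = atan2(20.15, 28.86) mod 360° = 34.93° ≈ 035°.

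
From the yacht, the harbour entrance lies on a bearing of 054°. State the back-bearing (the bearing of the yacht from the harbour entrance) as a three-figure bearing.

Back-bearing = 054° + 180° = 234°.

234°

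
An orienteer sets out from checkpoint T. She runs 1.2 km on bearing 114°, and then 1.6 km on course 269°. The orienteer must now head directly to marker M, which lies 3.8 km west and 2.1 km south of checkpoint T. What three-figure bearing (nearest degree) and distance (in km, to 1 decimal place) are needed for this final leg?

244°, 3.7 km

Leg 1 (114°, 1.2 km): east 1.2 sin 114° = 1.10, north 1.2 cos 114° = -0.49
Leg 2 (269°, 1.6 km): east 1.6 sin 269° = -1.60, north 1.6 cos 269° = -0.03
Current position: (-0.50, -0.52). Target: (-3.8, -2.1). Remaining: Δeast = -3.30, Δnorth = -1.58.
Bearing = atan2(-3.30, -1.58) mod 360° = 244.34°; distance = √((-3.30)² + (-1.58)²) = 3.657 km.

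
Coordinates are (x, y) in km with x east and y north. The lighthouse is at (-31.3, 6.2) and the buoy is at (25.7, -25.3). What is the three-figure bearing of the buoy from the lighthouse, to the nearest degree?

Δeast = 25.7 − -31.3 = 57.00; Δnorth = -25.3 − 6.2 = -31.50.
Bearing = atan2(Δeast, Δnorth) mod 360° = 118.93° ≈ 119°.

119°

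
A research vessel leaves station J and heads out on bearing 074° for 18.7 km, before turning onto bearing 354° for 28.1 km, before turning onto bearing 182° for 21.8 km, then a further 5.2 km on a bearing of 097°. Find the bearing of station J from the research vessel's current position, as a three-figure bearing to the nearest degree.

Leg 1 (074°, 18.7 km): east 18.7 sin 74° = 17.98, north 18.7 cos 74° = 5.15
Leg 2 (354°, 28.1 km): east 28.1 sin 354° = -2.94, north 28.1 cos 354° = 27.95
Leg 3 (182°, 21.8 km): east 21.8 sin 182° = -0.76, north 21.8 cos 182° = -21.79
Leg 4 (097°, 5.2 km): east 5.2 sin 97° = 5.16, north 5.2 cos 97° = -0.63
Net displacement: 19.44 east, 10.68 north. Direction back to start is (-19.44, -10.68): bearing = atan2(-19.44, -10.68) mod 360° = 241.21° ≈ 241°.

241°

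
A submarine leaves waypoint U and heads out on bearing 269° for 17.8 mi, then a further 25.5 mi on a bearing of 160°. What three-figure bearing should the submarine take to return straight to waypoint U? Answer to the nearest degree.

021°

Leg 1 (269°, 17.8 mi): east 17.8 sin 269° = -17.80, north 17.8 cos 269° = -0.31
Leg 2 (160°, 25.5 mi): east 25.5 sin 160° = 8.72, north 25.5 cos 160° = -23.96
Net displacement: -9.08 east, -24.27 north. Direction back to start is (9.08, 24.27): bearing = atan2(9.08, 24.27) mod 360° = 20.50° ≈ 021°.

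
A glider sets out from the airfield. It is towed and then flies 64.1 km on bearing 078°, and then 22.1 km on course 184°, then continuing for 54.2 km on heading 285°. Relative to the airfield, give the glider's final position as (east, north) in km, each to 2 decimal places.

Leg 1 (078°, 64.1 km): east 64.1 sin 78° = 62.70, north 64.1 cos 78° = 13.33
Leg 2 (184°, 22.1 km): east 22.1 sin 184° = -1.54, north 22.1 cos 184° = -22.05
Leg 3 (285°, 54.2 km): east 54.2 sin 285° = -52.35, north 54.2 cos 285° = 14.03
Summing: 8.80 km east, 5.31 km north → (8.80, 5.31).

(8.80, 5.31)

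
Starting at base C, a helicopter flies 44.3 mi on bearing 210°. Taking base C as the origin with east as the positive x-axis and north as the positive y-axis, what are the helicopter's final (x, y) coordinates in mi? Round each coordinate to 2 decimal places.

Leg 1 (210°, 44.3 mi): east 44.3 sin 210° = -22.15, north 44.3 cos 210° = -38.36
Summing: -22.15 mi east, -38.36 mi north → (-22.15, -38.36).

(-22.15, -38.36)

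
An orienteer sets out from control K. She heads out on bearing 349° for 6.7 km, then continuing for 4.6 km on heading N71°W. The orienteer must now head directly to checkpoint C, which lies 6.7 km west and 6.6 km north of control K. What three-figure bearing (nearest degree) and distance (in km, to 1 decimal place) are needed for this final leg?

Leg 1 (349°, 6.7 km): east 6.7 sin 349° = -1.28, north 6.7 cos 349° = 6.58
Leg 2 (N71°W, 4.6 km): east 4.6 sin 289° = -4.35, north 4.6 cos 289° = 1.50
Current position: (-5.63, 8.07). Target: (-6.7, 6.6). Remaining: Δeast = -1.07, Δnorth = -1.47.
Bearing = atan2(-1.07, -1.47) mod 360° = 216.02°; distance = √((-1.07)² + (-1.47)²) = 1.823 km.

216°, 1.8 km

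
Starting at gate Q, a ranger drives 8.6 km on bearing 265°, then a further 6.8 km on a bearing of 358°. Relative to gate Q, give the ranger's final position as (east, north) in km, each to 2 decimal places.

(-8.80, 6.05)

Leg 1 (265°, 8.6 km): east 8.6 sin 265° = -8.57, north 8.6 cos 265° = -0.75
Leg 2 (358°, 6.8 km): east 6.8 sin 358° = -0.24, north 6.8 cos 358° = 6.80
Summing: -8.80 km east, 6.05 km north → (-8.80, 6.05).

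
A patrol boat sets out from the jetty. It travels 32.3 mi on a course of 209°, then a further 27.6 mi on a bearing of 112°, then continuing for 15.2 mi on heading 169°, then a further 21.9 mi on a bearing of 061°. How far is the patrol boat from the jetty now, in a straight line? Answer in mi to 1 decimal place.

Leg 1 (209°, 32.3 mi): east 32.3 sin 209° = -15.66, north 32.3 cos 209° = -28.25
Leg 2 (112°, 27.6 mi): east 27.6 sin 112° = 25.59, north 27.6 cos 112° = -10.34
Leg 3 (169°, 15.2 mi): east 15.2 sin 169° = 2.90, north 15.2 cos 169° = -14.92
Leg 4 (061°, 21.9 mi): east 21.9 sin 61° = 19.15, north 21.9 cos 61° = 10.62
Net: 31.99 east, -42.89 north. Distance = √((31.99)² + (-42.89)²) = 53.506 mi.

53.5 mi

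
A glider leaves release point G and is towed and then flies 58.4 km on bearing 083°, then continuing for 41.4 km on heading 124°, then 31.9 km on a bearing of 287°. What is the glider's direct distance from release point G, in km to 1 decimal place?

62.1 km

Leg 1 (083°, 58.4 km): east 58.4 sin 83° = 57.96, north 58.4 cos 83° = 7.12
Leg 2 (124°, 41.4 km): east 41.4 sin 124° = 34.32, north 41.4 cos 124° = -23.15
Leg 3 (287°, 31.9 km): east 31.9 sin 287° = -30.51, north 31.9 cos 287° = 9.33
Net: 61.78 east, -6.71 north. Distance = √((61.78)² + (-6.71)²) = 62.144 km.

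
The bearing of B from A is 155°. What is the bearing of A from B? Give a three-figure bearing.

335°

Back-bearing = 155° + 180° = 335°.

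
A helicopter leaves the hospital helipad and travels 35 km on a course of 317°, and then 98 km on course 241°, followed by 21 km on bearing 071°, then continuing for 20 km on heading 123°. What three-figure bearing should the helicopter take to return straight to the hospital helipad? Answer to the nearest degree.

Leg 1 (317°, 35 km): east 35 sin 317° = -23.87, north 35 cos 317° = 25.60
Leg 2 (241°, 98 km): east 98 sin 241° = -85.71, north 98 cos 241° = -47.51
Leg 3 (071°, 21 km): east 21 sin 71° = 19.86, north 21 cos 71° = 6.84
Leg 4 (123°, 20 km): east 20 sin 123° = 16.77, north 20 cos 123° = -10.89
Net displacement: -72.95 east, -25.97 north. Direction back to start is (72.95, 25.97): bearing = atan2(72.95, 25.97) mod 360° = 70.41° ≈ 070°.

070°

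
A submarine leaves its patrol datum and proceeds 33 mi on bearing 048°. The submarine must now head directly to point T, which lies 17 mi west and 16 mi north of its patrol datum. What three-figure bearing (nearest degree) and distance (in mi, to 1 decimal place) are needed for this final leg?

262°, 42.0 mi

Leg 1 (048°, 33 mi): east 33 sin 48° = 24.52, north 33 cos 48° = 22.08
Current position: (24.52, 22.08). Target: (-17, 16). Remaining: Δeast = -41.52, Δnorth = -6.08.
Bearing = atan2(-41.52, -6.08) mod 360° = 261.67°; distance = √((-41.52)² + (-6.08)²) = 41.967 mi.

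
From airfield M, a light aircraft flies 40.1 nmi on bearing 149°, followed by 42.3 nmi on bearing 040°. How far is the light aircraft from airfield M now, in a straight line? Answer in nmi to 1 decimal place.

Leg 1 (149°, 40.1 nmi): east 40.1 sin 149° = 20.65, north 40.1 cos 149° = -34.37
Leg 2 (040°, 42.3 nmi): east 42.3 sin 40° = 27.19, north 42.3 cos 40° = 32.40
Net: 47.84 east, -1.97 north. Distance = √((47.84)² + (-1.97)²) = 47.883 nmi.

47.9 nmi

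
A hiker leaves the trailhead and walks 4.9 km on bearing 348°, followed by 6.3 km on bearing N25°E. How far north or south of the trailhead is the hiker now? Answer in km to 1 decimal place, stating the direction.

Leg 1 (348°, 4.9 km): east 4.9 sin 348° = -1.02, north 4.9 cos 348° = 4.79
Leg 2 (N25°E, 6.3 km): east 6.3 sin 25° = 2.66, north 6.3 cos 25° = 5.71
Net north component: 10.50 km.

10.5 km north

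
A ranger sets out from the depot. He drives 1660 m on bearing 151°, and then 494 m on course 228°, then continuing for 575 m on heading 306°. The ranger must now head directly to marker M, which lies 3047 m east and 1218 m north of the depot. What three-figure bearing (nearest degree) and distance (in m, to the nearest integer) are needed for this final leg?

Leg 1 (151°, 1660 m): east 1660 sin 151° = 804.78, north 1660 cos 151° = -1451.87
Leg 2 (228°, 494 m): east 494 sin 228° = -367.11, north 494 cos 228° = -330.55
Leg 3 (306°, 575 m): east 575 sin 306° = -465.18, north 575 cos 306° = 337.98
Current position: (-27.51, -1444.44). Target: (3047, 1218). Remaining: Δeast = 3074.51, Δnorth = 2662.44.
Bearing = atan2(3074.51, 2662.44) mod 360° = 49.11°; distance = √((3074.51)² + (2662.44)²) = 4067.092 m.

049°, 4067 m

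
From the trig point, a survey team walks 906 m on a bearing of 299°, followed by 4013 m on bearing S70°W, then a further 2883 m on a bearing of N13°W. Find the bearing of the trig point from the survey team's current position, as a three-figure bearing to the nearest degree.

Leg 1 (299°, 906 m): east 906 sin 299° = -792.41, north 906 cos 299° = 439.24
Leg 2 (S70°W, 4013 m): east 4013 sin 250° = -3770.99, north 4013 cos 250° = -1372.53
Leg 3 (N13°W, 2883 m): east 2883 sin 347° = -648.53, north 2883 cos 347° = 2809.11
Net displacement: -5211.93 east, 1875.82 north. Direction back to start is (5211.93, -1875.82): bearing = atan2(5211.93, -1875.82) mod 360° = 109.79° ≈ 110°.

110°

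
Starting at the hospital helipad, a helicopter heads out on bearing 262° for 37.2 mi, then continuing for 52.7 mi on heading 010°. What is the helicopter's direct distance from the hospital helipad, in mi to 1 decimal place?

Leg 1 (262°, 37.2 mi): east 37.2 sin 262° = -36.84, north 37.2 cos 262° = -5.18
Leg 2 (010°, 52.7 mi): east 52.7 sin 10° = 9.15, north 52.7 cos 10° = 51.90
Net: -27.69 east, 46.72 north. Distance = √((-27.69)² + (46.72)²) = 54.309 mi.

54.3 mi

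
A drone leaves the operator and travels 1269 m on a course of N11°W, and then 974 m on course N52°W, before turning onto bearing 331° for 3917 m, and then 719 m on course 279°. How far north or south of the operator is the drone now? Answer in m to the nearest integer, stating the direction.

5384 m north

Leg 1 (N11°W, 1269 m): east 1269 sin 349° = -242.14, north 1269 cos 349° = 1245.68
Leg 2 (N52°W, 974 m): east 974 sin 308° = -767.52, north 974 cos 308° = 599.65
Leg 3 (331°, 3917 m): east 3917 sin 331° = -1899.00, north 3917 cos 331° = 3425.89
Leg 4 (279°, 719 m): east 719 sin 279° = -710.15, north 719 cos 279° = 112.48
Net north component: 5383.70 m.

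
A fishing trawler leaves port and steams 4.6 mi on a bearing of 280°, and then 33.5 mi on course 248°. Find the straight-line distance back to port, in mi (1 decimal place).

Leg 1 (280°, 4.6 mi): east 4.6 sin 280° = -4.53, north 4.6 cos 280° = 0.80
Leg 2 (248°, 33.5 mi): east 33.5 sin 248° = -31.06, north 33.5 cos 248° = -12.55
Net: -35.59 east, -11.75 north. Distance = √((-35.59)² + (-11.75)²) = 37.480 mi.

37.5 mi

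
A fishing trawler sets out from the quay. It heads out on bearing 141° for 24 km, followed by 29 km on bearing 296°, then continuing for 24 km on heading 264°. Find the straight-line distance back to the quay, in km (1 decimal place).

Leg 1 (141°, 24 km): east 24 sin 141° = 15.10, north 24 cos 141° = -18.65
Leg 2 (296°, 29 km): east 29 sin 296° = -26.07, north 29 cos 296° = 12.71
Leg 3 (264°, 24 km): east 24 sin 264° = -23.87, north 24 cos 264° = -2.51
Net: -34.83 east, -8.45 north. Distance = √((-34.83)² + (-8.45)²) = 35.840 km.

35.8 km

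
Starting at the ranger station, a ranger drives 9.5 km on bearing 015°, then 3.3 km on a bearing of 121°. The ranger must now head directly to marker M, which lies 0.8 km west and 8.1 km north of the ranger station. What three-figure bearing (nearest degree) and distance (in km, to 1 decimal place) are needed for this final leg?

Leg 1 (015°, 9.5 km): east 9.5 sin 15° = 2.46, north 9.5 cos 15° = 9.18
Leg 2 (121°, 3.3 km): east 3.3 sin 121° = 2.83, north 3.3 cos 121° = -1.70
Current position: (5.29, 7.48). Target: (-0.8, 8.1). Remaining: Δeast = -6.09, Δnorth = 0.62.
Bearing = atan2(-6.09, 0.62) mod 360° = 275.85°; distance = √((-6.09)² + (0.62)²) = 6.119 km.

276°, 6.1 km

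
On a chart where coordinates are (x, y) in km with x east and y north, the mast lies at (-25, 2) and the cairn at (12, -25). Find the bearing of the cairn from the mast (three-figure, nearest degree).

126°

Δeast = 12 − -25 = 37.00; Δnorth = -25 − 2 = -27.00.
Bearing = atan2(Δeast, Δnorth) mod 360° = 126.12° ≈ 126°.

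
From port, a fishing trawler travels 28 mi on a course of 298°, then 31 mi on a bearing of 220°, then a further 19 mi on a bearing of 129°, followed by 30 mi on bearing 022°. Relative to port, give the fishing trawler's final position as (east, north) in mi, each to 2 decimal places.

(-18.64, 5.26)

Leg 1 (298°, 28 mi): east 28 sin 298° = -24.72, north 28 cos 298° = 13.15
Leg 2 (220°, 31 mi): east 31 sin 220° = -19.93, north 31 cos 220° = -23.75
Leg 3 (129°, 19 mi): east 19 sin 129° = 14.77, north 19 cos 129° = -11.96
Leg 4 (022°, 30 mi): east 30 sin 22° = 11.24, north 30 cos 22° = 27.82
Summing: -18.64 mi east, 5.26 mi north → (-18.64, 5.26).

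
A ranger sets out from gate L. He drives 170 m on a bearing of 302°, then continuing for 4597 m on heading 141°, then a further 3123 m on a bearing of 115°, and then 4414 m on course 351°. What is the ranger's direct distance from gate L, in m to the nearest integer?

4909 m

Leg 1 (302°, 170 m): east 170 sin 302° = -144.17, north 170 cos 302° = 90.09
Leg 2 (141°, 4597 m): east 4597 sin 141° = 2892.99, north 4597 cos 141° = -3572.54
Leg 3 (115°, 3123 m): east 3123 sin 115° = 2830.40, north 3123 cos 115° = -1319.84
Leg 4 (351°, 4414 m): east 4414 sin 351° = -690.50, north 4414 cos 351° = 4359.66
Net: 4888.72 east, -442.63 north. Distance = √((4888.72)² + (-442.63)²) = 4908.713 m.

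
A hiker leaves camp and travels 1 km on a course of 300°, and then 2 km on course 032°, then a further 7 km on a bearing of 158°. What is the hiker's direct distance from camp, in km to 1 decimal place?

Leg 1 (300°, 1 km): east 1 sin 300° = -0.87, north 1 cos 300° = 0.50
Leg 2 (032°, 2 km): east 2 sin 32° = 1.06, north 2 cos 32° = 1.70
Leg 3 (158°, 7 km): east 7 sin 158° = 2.62, north 7 cos 158° = -6.49
Net: 2.82 east, -4.29 north. Distance = √((2.82)² + (-4.29)²) = 5.135 km.

5.1 km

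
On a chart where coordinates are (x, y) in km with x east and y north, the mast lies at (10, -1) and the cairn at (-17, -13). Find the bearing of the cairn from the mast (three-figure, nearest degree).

246°

Δeast = -17 − 10 = -27.00; Δnorth = -13 − -1 = -12.00.
Bearing = atan2(Δeast, Δnorth) mod 360° = 246.04° ≈ 246°.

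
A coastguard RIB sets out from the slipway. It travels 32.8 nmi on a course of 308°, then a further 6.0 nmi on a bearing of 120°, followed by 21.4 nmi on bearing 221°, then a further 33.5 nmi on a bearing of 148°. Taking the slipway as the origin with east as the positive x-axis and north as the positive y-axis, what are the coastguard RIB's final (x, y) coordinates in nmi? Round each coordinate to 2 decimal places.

(-16.94, -27.37)

Leg 1 (308°, 32.8 nmi): east 32.8 sin 308° = -25.85, north 32.8 cos 308° = 20.19
Leg 2 (120°, 6.0 nmi): east 6.0 sin 120° = 5.20, north 6.0 cos 120° = -3.00
Leg 3 (221°, 21.4 nmi): east 21.4 sin 221° = -14.04, north 21.4 cos 221° = -16.15
Leg 4 (148°, 33.5 nmi): east 33.5 sin 148° = 17.75, north 33.5 cos 148° = -28.41
Summing: -16.94 nmi east, -27.37 nmi north → (-16.94, -27.37).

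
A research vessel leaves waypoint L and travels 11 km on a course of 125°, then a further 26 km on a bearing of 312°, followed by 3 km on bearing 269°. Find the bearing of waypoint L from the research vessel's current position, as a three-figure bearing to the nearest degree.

Leg 1 (125°, 11 km): east 11 sin 125° = 9.01, north 11 cos 125° = -6.31
Leg 2 (312°, 26 km): east 26 sin 312° = -19.32, north 26 cos 312° = 17.40
Leg 3 (269°, 3 km): east 3 sin 269° = -3.00, north 3 cos 269° = -0.05
Net displacement: -13.31 east, 11.04 north. Direction back to start is (13.31, -11.04): bearing = atan2(13.31, -11.04) mod 360° = 129.66° ≈ 130°.

130°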